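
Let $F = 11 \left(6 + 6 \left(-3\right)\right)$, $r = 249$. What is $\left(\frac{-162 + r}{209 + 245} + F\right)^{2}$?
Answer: $\frac{3580945281}{206116} \approx 17373.0$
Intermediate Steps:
$F = -132$ ($F = 11 \left(6 - 18\right) = 11 \left(-12\right) = -132$)
$\left(\frac{-162 + r}{209 + 245} + F\right)^{2} = \left(\frac{-162 + 249}{209 + 245} - 132\right)^{2} = \left(\frac{87}{454} - 132\right)^{2} = \left(- \frac{59841}{454}\right)^{2} = \frac{3580945281}{206116}$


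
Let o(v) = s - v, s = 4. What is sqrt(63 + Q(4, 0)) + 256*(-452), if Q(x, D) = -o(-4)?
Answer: -115712 + sqrt(55) ≈ -1.1570e+5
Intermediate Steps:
o(v) = 4 - v
Q(x, D) = -8 (Q(x, D) = -(4 - 1*(-4)) = -(4 + 4) = -1*8 = -8)
sqrt(63 + Q(4, 0)) + 256*(-452) = sqrt(63 - 8) + 256*(-452) = sqrt(55) - 115712 = -115712 + sqrt(55)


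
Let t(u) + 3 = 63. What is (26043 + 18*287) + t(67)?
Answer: 31269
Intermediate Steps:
t(u) = 60 (t(u) = -3 + 63 = 60)
(26043 + 18*287) + t(67) = (26043 + 18*287) + 60 = (26043 + 5166) + 60 = 31209 + 60 = 31269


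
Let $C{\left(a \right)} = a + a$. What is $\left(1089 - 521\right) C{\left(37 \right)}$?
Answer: $42032$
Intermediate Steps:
$C{\left(a \right)} = 2 a$
$\left(1089 - 521\right) C{\left(37 \right)} = \left(1089 - 521\right) 2 \cdot 37 = 568 \cdot 74 = 42032$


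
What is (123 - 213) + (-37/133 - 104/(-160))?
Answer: -238411/2660 ≈ -89.628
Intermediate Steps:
(123 - 213) + (-37/133 - 104/(-160)) = -90 + (-37*1/133 - 104*(-1/160)) = -90 + (-37/133 + 13/20) = -90 + 989/2660 = -238411/2660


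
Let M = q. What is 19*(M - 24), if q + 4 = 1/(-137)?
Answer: -72903/137 ≈ -532.14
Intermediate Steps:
q = -549/137 (q = -4 + 1/(-137) = -4 - 1/137 = -549/137 ≈ -4.0073)
M = -549/137 ≈ -4.0073
19*(M - 24) = 19*(-549/137 - 24) = 19*(-3837/137) = -72903/137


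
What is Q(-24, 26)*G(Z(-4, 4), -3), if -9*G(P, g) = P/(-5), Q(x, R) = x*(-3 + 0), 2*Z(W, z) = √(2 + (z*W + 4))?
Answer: 4*I*√10/5 ≈ 2.5298*I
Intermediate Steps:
Z(W, z) = √(6 + W*z)/2 (Z(W, z) = √(2 + (z*W + 4))/2 = √(2 + (W*z + 4))/2 = √(2 + (4 + W*z))/2 = √(6 + W*z)/2)
Q(x, R) = -3*x (Q(x, R) = x*(-3) = -3*x)
G(P, g) = P/45 (G(P, g) = -P/(9*(-5)) = -P*(-1)/(9*5) = -(-1)*P/45 = P/45)
Q(-24, 26)*G(Z(-4, 4), -3) = (-3*(-24))*((√(6 - 4*4)/2)/45) = 72*((√(6 - 16)/2)/45) = 72*((√(-10)/2)/45) = 72*(((I*√10)/2)/45) = 72*((I*√10/2)/45) = 72*(I*√10/90) = 4*I*√10/5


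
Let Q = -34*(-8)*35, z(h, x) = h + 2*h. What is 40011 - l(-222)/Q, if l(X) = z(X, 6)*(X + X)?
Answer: 47576127/1190 ≈ 39980.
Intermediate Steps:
z(h, x) = 3*h
l(X) = 6*X**2 (l(X) = (3*X)*(X + X) = (3*X)*(2*X) = 6*X**2)
Q = 9520 (Q = 272*35 = 9520)
40011 - l(-222)/Q = 40011 - 6*(-222)**2/9520 = 40011 - 6*49284/9520 = 40011 - 295704/9520 = 40011 - 1*36963/1190 = 40011 - 36963/1190 = 47576127/1190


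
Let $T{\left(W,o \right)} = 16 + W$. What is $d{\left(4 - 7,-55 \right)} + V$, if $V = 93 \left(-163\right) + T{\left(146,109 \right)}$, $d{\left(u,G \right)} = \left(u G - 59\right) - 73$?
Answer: $-14964$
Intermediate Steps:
$d{\left(u,G \right)} = -132 + G u$ ($d{\left(u,G \right)} = \left(G u - 59\right) - 73 = \left(-59 + G u\right) - 73 = -132 + G u$)
$V = -14997$ ($V = 93 \left(-163\right) + \left(16 + 146\right) = -15159 + 162 = -14997$)
$d{\left(4 - 7,-55 \right)} + V = \left(-132 - 55 \left(4 - 7\right)\right) - 14997 = \left(-132 - -165\right) - 14997 = \left(-132 + 165\right) - 14997 = 33 - 14997 = -14964$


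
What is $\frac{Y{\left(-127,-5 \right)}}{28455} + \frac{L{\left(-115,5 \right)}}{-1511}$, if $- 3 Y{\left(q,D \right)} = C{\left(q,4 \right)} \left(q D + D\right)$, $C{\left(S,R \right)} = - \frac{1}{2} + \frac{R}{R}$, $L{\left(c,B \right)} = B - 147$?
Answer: $\frac{36971}{409481} \approx 0.090287$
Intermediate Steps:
$L{\left(c,B \right)} = -147 + B$
$C{\left(S,R \right)} = \frac{1}{2}$ ($C{\left(S,R \right)} = \left(-1\right) \frac{1}{2} + 1 = - \frac{1}{2} + 1 = \frac{1}{2}$)
$Y{\left(q,D \right)} = - \frac{D}{6} - \frac{D q}{6}$ ($Y{\left(q,D \right)} = - \frac{\frac{1}{2} \left(q D + D\right)}{3} = - \frac{\frac{1}{2} \left(D q + D\right)}{3} = - \frac{\frac{1}{2} \left(D + D q\right)}{3} = - \frac{\frac{D}{2} + \frac{D q}{2}}{3} = - \frac{D}{6} - \frac{D q}{6}$)
$\frac{Y{\left(-127,-5 \right)}}{28455} + \frac{L{\left(-115,5 \right)}}{-1511} = \frac{\left(- \frac{1}{6}\right) \left(-5\right) \left(1 - 127\right)}{28455} + \frac{-147 + 5}{-1511} = \left(- \frac{1}{6}\right) \left(-5\right) \left(-126\right) \frac{1}{28455} - - \frac{142}{1511} = \left(-105\right) \frac{1}{28455} + \frac{142}{1511} = - \frac{1}{271} + \frac{142}{1511} = \frac{36971}{409481}$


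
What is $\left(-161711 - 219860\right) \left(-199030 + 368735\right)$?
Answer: $-64754506555$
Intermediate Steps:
$\left(-161711 - 219860\right) \left(-199030 + 368735\right) = \left(-381571\right) 169705 = -64754506555$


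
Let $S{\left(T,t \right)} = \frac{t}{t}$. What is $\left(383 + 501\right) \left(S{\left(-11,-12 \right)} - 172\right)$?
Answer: $-151164$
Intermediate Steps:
$S{\left(T,t \right)} = 1$
$\left(383 + 501\right) \left(S{\left(-11,-12 \right)} - 172\right) = \left(383 + 501\right) \left(1 - 172\right) = 884 \left(-171\right) = -151164$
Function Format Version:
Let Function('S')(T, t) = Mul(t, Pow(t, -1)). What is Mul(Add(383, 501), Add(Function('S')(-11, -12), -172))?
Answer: -151164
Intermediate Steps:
Function('S')(T, t) = 1
Mul(Add(383, 501), Add(Function('S')(-11, -12), -172)) = Mul(Add(383, 501), Add(1, -172)) = Mul(884, -171) = -151164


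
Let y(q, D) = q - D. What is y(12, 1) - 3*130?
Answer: -379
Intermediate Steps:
y(12, 1) - 3*130 = (12 - 1*1) - 3*130 = (12 - 1) - 390 = 11 - 390 = -379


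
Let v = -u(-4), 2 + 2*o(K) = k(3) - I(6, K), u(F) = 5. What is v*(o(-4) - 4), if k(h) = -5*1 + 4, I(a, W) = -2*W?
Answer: 95/2 ≈ 47.500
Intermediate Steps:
k(h) = -1 (k(h) = -5 + 4 = -1)
o(K) = -3/2 + K (o(K) = -1 + (-1 - (-2)*K)/2 = -1 + (-1 + 2*K)/2 = -1 + (-½ + K) = -3/2 + K)
v = -5 (v = -1*5 = -5)
v*(o(-4) - 4) = -5*((-3/2 - 4) - 4) = -5*(-11/2 - 4) = -5*(-19/2) = 95/2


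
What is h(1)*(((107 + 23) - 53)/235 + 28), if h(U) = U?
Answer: 6657/235 ≈ 28.328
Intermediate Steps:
h(1)*(((107 + 23) - 53)/235 + 28) = 1*(((107 + 23) - 53)/235 + 28) = 1*((130 - 53)*(1/235) + 28) = 1*(77*(1/235) + 28) = 1*(77/235 + 28) = 1*(6657/235) = 6657/235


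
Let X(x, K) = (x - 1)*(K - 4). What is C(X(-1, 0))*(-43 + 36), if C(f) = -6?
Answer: 42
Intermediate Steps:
X(x, K) = (-1 + x)*(-4 + K)
C(X(-1, 0))*(-43 + 36) = -6*(-43 + 36) = -6*(-7) = 42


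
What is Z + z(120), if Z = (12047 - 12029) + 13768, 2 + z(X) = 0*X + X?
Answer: 13904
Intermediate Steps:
z(X) = -2 + X (z(X) = -2 + (0*X + X) = -2 + (0 + X) = -2 + X)
Z = 13786 (Z = 18 + 13768 = 13786)
Z + z(120) = 13786 + (-2 + 120) = 13786 + 118 = 13904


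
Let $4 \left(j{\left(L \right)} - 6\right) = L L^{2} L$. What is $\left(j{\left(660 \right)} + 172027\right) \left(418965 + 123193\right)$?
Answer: $25718355569787214$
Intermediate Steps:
$j{\left(L \right)} = 6 + \frac{L^{4}}{4}$ ($j{\left(L \right)} = 6 + \frac{L L^{2} L}{4} = 6 + \frac{L^{3} L}{4} = 6 + \frac{L^{4}}{4}$)
$\left(j{\left(660 \right)} + 172027\right) \left(418965 + 123193\right) = \left(\left(6 + \frac{660^{4}}{4}\right) + 172027\right) \left(418965 + 123193\right) = \left(\left(6 + \frac{1}{4} \cdot 189747360000\right) + 172027\right) 542158 = \left(\left(6 + 47436840000\right) + 172027\right) 542158 = \left(47436840006 + 172027\right) 542158 = 47437012033 \cdot 542158 = 25718355569787214$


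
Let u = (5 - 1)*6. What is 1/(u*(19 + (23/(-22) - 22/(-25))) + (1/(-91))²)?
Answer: 2277275/1029394823 ≈ 0.0022122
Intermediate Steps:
u = 24 (u = 4*6 = 24)
1/(u*(19 + (23/(-22) - 22/(-25))) + (1/(-91))²) = 1/(24*(19 + (23/(-22) - 22/(-25))) + (1/(-91))²) = 1/(24*(19 + (23*(-1/22) - 22*(-1/25))) + (-1/91)²) = 1/(24*(19 + (-23/22 + 22/25)) + 1/8281) = 1/(24*(19 - 91/550) + 1/8281) = 1/(24*(10359/550) + 1/8281) = 1/(124308/275 + 1/8281) = 1/(1029394823/2277275) = 2277275/1029394823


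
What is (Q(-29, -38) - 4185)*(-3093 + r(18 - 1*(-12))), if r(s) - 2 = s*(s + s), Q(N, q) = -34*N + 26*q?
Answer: 5405417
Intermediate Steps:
r(s) = 2 + 2*s² (r(s) = 2 + s*(s + s) = 2 + s*(2*s) = 2 + 2*s²)
(Q(-29, -38) - 4185)*(-3093 + r(18 - 1*(-12))) = ((-34*(-29) + 26*(-38)) - 4185)*(-3093 + (2 + 2*(18 - 1*(-12))²)) = ((986 - 988) - 4185)*(-3093 + (2 + 2*(18 + 12)²)) = (-2 - 4185)*(-3093 + (2 + 2*30²)) = -4187*(-3093 + (2 + 2*900)) = -4187*(-3093 + (2 + 1800)) = -4187*(-3093 + 1802) = -4187*(-1291) = 5405417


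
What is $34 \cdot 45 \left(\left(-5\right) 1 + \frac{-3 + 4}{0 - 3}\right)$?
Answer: $-8160$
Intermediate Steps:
$34 \cdot 45 \left(\left(-5\right) 1 + \frac{-3 + 4}{0 - 3}\right) = 1530 \left(-5 + 1 \frac{1}{-3}\right) = 1530 \left(-5 + 1 \left(- \frac{1}{3}\right)\right) = 1530 \left(-5 - \frac{1}{3}\right) = 1530 \left(- \frac{16}{3}\right) = -8160$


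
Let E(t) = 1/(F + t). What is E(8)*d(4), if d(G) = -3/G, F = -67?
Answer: 3/236 ≈ 0.012712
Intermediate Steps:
E(t) = 1/(-67 + t)
E(8)*d(4) = (-3/4)/(-67 + 8) = (-3*¼)/(-59) = -1/59*(-¾) = 3/236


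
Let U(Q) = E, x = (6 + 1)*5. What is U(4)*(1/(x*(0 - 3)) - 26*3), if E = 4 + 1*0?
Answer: -32764/105 ≈ -312.04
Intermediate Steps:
x = 35 (x = 7*5 = 35)
E = 4 (E = 4 + 0 = 4)
U(Q) = 4
U(4)*(1/(x*(0 - 3)) - 26*3) = 4*(1/(35*(0 - 3)) - 26*3) = 4*(1/(35*(-3)) - 78) = 4*(1/(-105) - 78) = 4*(-1/105 - 78) = 4*(-8191/105) = -32764/105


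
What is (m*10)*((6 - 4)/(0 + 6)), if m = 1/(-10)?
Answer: -1/3 ≈ -0.33333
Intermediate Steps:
m = -1/10 ≈ -0.10000
(m*10)*((6 - 4)/(0 + 6)) = (-1/10*10)*((6 - 4)/(0 + 6)) = -2/6 = -1*1/3 = -1/3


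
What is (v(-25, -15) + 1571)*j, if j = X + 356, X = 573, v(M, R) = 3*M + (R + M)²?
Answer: 2876184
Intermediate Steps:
v(M, R) = (M + R)² + 3*M (v(M, R) = 3*M + (M + R)² = (M + R)² + 3*M)
j = 929 (j = 573 + 356 = 929)
(v(-25, -15) + 1571)*j = (((-25 - 15)² + 3*(-25)) + 1571)*929 = (((-40)² - 75) + 1571)*929 = ((1600 - 75) + 1571)*929 = (1525 + 1571)*929 = 3096*929 = 2876184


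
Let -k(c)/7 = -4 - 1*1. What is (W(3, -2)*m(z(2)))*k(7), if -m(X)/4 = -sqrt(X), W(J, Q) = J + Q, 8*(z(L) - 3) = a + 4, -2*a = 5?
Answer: 35*sqrt(51) ≈ 249.95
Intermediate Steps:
a = -5/2 (a = -1/2*5 = -5/2 ≈ -2.5000)
k(c) = 35 (k(c) = -7*(-4 - 1*1) = -7*(-4 - 1) = -7*(-5) = 35)
z(L) = 51/16 (z(L) = 3 + (-5/2 + 4)/8 = 3 + (1/8)*(3/2) = 3 + 3/16 = 51/16)
m(X) = 4*sqrt(X) (m(X) = -(-4)*sqrt(X) = 4*sqrt(X))
(W(3, -2)*m(z(2)))*k(7) = ((3 - 2)*(4*sqrt(51/16)))*35 = (1*(4*(sqrt(51)/4)))*35 = (1*sqrt(51))*35 = sqrt(51)*35 = 35*sqrt(51)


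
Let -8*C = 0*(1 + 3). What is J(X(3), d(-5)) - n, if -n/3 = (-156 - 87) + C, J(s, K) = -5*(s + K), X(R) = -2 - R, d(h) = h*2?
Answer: -654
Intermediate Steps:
d(h) = 2*h
C = 0 (C = -0*(1 + 3) = -0*4 = -⅛*0 = 0)
J(s, K) = -5*K - 5*s (J(s, K) = -5*(K + s) = -5*K - 5*s)
n = 729 (n = -3*((-156 - 87) + 0) = -3*(-243 + 0) = -3*(-243) = 729)
J(X(3), d(-5)) - n = (-10*(-5) - 5*(-2 - 1*3)) - 1*729 = (-5*(-10) - 5*(-2 - 3)) - 729 = (50 - 5*(-5)) - 729 = (50 + 25) - 729 = 75 - 729 = -654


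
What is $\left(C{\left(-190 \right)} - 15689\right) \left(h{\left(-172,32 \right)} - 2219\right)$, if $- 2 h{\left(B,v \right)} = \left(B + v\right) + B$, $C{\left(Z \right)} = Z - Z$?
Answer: $32366407$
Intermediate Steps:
$C{\left(Z \right)} = 0$
$h{\left(B,v \right)} = - B - \frac{v}{2}$ ($h{\left(B,v \right)} = - \frac{\left(B + v\right) + B}{2} = - \frac{v + 2 B}{2} = - B - \frac{v}{2}$)
$\left(C{\left(-190 \right)} - 15689\right) \left(h{\left(-172,32 \right)} - 2219\right) = \left(0 - 15689\right) \left(\left(\left(-1\right) \left(-172\right) - 16\right) - 2219\right) = - 15689 \left(\left(172 - 16\right) - 2219\right) = - 15689 \left(156 - 2219\right) = \left(-15689\right) \left(-2063\right) = 32366407$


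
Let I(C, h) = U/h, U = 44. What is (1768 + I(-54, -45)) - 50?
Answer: 77266/45 ≈ 1717.0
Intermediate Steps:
I(C, h) = 44/h
(1768 + I(-54, -45)) - 50 = (1768 + 44/(-45)) - 50 = (1768 + 44*(-1/45)) - 50 = (1768 - 44/45) - 50 = 79516/45 - 50 = 77266/45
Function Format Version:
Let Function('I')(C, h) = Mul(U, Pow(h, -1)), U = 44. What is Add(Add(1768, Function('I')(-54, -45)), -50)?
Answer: Rational(77266, 45) ≈ 1717.0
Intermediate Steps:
Function('I')(C, h) = Mul(44, Pow(h, -1))
Add(Add(1768, Function('I')(-54, -45)), -50) = Add(Add(1768, Mul(44, Pow(-45, -1))), -50) = Add(Add(1768, Mul(44, Rational(-1, 45))), -50) = Add(Add(1768, Rational(-44, 45)), -50) = Add(Rational(79516, 45), -50) = Rational(77266, 45)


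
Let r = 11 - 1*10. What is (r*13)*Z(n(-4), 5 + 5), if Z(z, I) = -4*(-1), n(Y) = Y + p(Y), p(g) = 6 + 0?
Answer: 52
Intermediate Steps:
p(g) = 6
n(Y) = 6 + Y (n(Y) = Y + 6 = 6 + Y)
r = 1 (r = 11 - 10 = 1)
Z(z, I) = 4
(r*13)*Z(n(-4), 5 + 5) = (1*13)*4 = 13*4 = 52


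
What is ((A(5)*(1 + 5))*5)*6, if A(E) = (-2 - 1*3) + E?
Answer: 0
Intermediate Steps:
A(E) = -5 + E (A(E) = (-2 - 3) + E = -5 + E)
((A(5)*(1 + 5))*5)*6 = (((-5 + 5)*(1 + 5))*5)*6 = ((0*6)*5)*6 = (0*5)*6 = 0*6 = 0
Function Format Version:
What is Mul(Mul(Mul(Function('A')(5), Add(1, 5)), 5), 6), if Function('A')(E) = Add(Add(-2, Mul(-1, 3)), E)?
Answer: 0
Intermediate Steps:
Function('A')(E) = Add(-5, E) (Function('A')(E) = Add(Add(-2, -3), E) = Add(-5, E))
Mul(Mul(Mul(Function('A')(5), Add(1, 5)), 5), 6) = Mul(Mul(Mul(Add(-5, 5), Add(1, 5)), 5), 6) = Mul(Mul(Mul(0, 6), 5), 6) = Mul(Mul(0, 5), 6) = Mul(0, 6) = 0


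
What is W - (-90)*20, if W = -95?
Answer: 1705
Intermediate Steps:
W - (-90)*20 = -95 - (-90)*20 = -95 - 18*(-100) = -95 + 1800 = 1705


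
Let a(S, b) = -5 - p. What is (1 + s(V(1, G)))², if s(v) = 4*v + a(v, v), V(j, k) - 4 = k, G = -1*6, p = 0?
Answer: 144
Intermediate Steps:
a(S, b) = -5 (a(S, b) = -5 - 1*0 = -5 + 0 = -5)
G = -6
V(j, k) = 4 + k
s(v) = -5 + 4*v (s(v) = 4*v - 5 = -5 + 4*v)
(1 + s(V(1, G)))² = (1 + (-5 + 4*(4 - 6)))² = (1 + (-5 + 4*(-2)))² = (1 + (-5 - 8))² = (1 - 13)² = (-12)² = 144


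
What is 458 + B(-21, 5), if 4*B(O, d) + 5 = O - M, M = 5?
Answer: 1801/4 ≈ 450.25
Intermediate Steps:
B(O, d) = -5/2 + O/4 (B(O, d) = -5/4 + (O - 1*5)/4 = -5/4 + (O - 5)/4 = -5/4 + (-5 + O)/4 = -5/4 + (-5/4 + O/4) = -5/2 + O/4)
458 + B(-21, 5) = 458 + (-5/2 + (1/4)*(-21)) = 458 + (-5/2 - 21/4) = 458 - 31/4 = 1801/4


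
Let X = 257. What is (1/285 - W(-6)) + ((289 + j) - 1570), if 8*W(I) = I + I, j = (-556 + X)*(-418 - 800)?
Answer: 206854427/570 ≈ 3.6290e+5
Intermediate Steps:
j = 364182 (j = (-556 + 257)*(-418 - 800) = -299*(-1218) = 364182)
W(I) = I/4 (W(I) = (I + I)/8 = (2*I)/8 = I/4)
(1/285 - W(-6)) + ((289 + j) - 1570) = (1/285 - (-6)/4) + ((289 + 364182) - 1570) = (1/285 - 1*(-3/2)) + (364471 - 1570) = (1/285 + 3/2) + 362901 = 857/570 + 362901 = 206854427/570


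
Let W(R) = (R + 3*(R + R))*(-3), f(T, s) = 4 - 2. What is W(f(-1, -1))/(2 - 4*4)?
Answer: 3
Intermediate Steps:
f(T, s) = 2
W(R) = -21*R (W(R) = (R + 3*(2*R))*(-3) = (R + 6*R)*(-3) = (7*R)*(-3) = -21*R)
W(f(-1, -1))/(2 - 4*4) = (-21*2)/(2 - 4*4) = -42/(2 - 16) = -42/(-14) = -42*(-1/14) = 3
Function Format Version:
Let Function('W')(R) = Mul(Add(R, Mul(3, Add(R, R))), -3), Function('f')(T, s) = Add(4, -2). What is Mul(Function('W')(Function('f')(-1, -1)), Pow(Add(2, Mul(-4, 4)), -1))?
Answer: 3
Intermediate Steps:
Function('f')(T, s) = 2
Function('W')(R) = Mul(-21, R) (Function('W')(R) = Mul(Add(R, Mul(3, Mul(2, R))), -3) = Mul(Add(R, Mul(6, R)), -3) = Mul(Mul(7, R), -3) = Mul(-21, R))
Mul(Function('W')(Function('f')(-1, -1)), Pow(Add(2, Mul(-4, 4)), -1)) = Mul(Mul(-21, 2), Pow(Add(2, Mul(-4, 4)), -1)) = Mul(-42, Pow(Add(2, -16), -1)) = Mul(-42, Pow(-14, -1)) = Mul(-42, Rational(-1, 14)) = 3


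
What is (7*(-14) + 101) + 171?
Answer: 174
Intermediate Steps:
(7*(-14) + 101) + 171 = (-98 + 101) + 171 = 3 + 171 = 174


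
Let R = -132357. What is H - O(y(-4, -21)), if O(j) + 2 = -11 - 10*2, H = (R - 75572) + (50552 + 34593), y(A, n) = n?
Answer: -122751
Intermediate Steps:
H = -122784 (H = (-132357 - 75572) + (50552 + 34593) = -207929 + 85145 = -122784)
O(j) = -33 (O(j) = -2 + (-11 - 10*2) = -2 + (-11 - 20) = -2 - 31 = -33)
H - O(y(-4, -21)) = -122784 - 1*(-33) = -122784 + 33 = -122751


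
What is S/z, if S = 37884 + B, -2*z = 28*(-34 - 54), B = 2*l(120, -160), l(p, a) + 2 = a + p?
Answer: 675/22 ≈ 30.682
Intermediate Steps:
l(p, a) = -2 + a + p (l(p, a) = -2 + (a + p) = -2 + a + p)
B = -84 (B = 2*(-2 - 160 + 120) = 2*(-42) = -84)
z = 1232 (z = -14*(-34 - 54) = -14*(-88) = -½*(-2464) = 1232)
S = 37800 (S = 37884 - 84 = 37800)
S/z = 37800/1232 = 37800*(1/1232) = 675/22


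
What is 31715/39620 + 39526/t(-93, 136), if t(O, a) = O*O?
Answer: 368064631/68534676 ≈ 5.3705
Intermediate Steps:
t(O, a) = O²
31715/39620 + 39526/t(-93, 136) = 31715/39620 + 39526/((-93)²) = 31715*(1/39620) + 39526/8649 = 6343/7924 + 39526*(1/8649) = 6343/7924 + 39526/8649 = 368064631/68534676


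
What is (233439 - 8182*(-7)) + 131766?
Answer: 422479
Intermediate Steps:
(233439 - 8182*(-7)) + 131766 = (233439 + 57274) + 131766 = 290713 + 131766 = 422479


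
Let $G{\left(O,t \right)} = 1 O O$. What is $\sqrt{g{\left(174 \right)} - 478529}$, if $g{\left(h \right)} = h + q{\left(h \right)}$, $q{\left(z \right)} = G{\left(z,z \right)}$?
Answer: $i \sqrt{448079} \approx 669.39 i$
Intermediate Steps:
$G{\left(O,t \right)} = O^{2}$ ($G{\left(O,t \right)} = O O = O^{2}$)
$q{\left(z \right)} = z^{2}$
$g{\left(h \right)} = h + h^{2}$
$\sqrt{g{\left(174 \right)} - 478529} = \sqrt{174 \left(1 + 174\right) - 478529} = \sqrt{174 \cdot 175 - 478529} = \sqrt{30450 - 478529} = \sqrt{-448079} = i \sqrt{448079}$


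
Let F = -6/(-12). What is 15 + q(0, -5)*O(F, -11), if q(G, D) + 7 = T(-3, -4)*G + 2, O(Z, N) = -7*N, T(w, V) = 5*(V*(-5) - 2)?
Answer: -370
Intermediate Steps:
F = ½ (F = -6*(-1/12) = ½ ≈ 0.50000)
T(w, V) = -10 - 25*V (T(w, V) = 5*(-5*V - 2) = 5*(-2 - 5*V) = -10 - 25*V)
q(G, D) = -5 + 90*G (q(G, D) = -7 + ((-10 - 25*(-4))*G + 2) = -7 + ((-10 + 100)*G + 2) = -7 + (90*G + 2) = -7 + (2 + 90*G) = -5 + 90*G)
15 + q(0, -5)*O(F, -11) = 15 + (-5 + 90*0)*(-7*(-11)) = 15 + (-5 + 0)*77 = 15 - 5*77 = 15 - 385 = -370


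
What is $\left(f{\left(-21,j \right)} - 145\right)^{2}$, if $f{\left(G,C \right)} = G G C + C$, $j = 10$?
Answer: $18275625$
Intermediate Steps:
$f{\left(G,C \right)} = C + C G^{2}$ ($f{\left(G,C \right)} = G^{2} C + C = C G^{2} + C = C + C G^{2}$)
$\left(f{\left(-21,j \right)} - 145\right)^{2} = \left(10 \left(1 + \left(-21\right)^{2}\right) - 145\right)^{2} = \left(10 \left(1 + 441\right) - 145\right)^{2} = \left(10 \cdot 442 - 145\right)^{2} = \left(4420 - 145\right)^{2} = 4275^{2} = 18275625$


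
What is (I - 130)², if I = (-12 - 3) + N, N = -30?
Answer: 30625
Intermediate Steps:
I = -45 (I = (-12 - 3) - 30 = -15 - 30 = -45)
(I - 130)² = (-45 - 130)² = (-175)² = 30625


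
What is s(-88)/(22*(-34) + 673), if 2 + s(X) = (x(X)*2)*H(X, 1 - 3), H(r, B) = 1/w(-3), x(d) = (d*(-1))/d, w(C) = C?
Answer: 4/225 ≈ 0.017778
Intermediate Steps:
x(d) = -1 (x(d) = (-d)/d = -1)
H(r, B) = -⅓ (H(r, B) = 1/(-3) = -⅓)
s(X) = -4/3 (s(X) = -2 - 1*2*(-⅓) = -2 - 2*(-⅓) = -2 + ⅔ = -4/3)
s(-88)/(22*(-34) + 673) = -4/(3*(22*(-34) + 673)) = -4/(3*(-748 + 673)) = -4/3/(-75) = -4/3*(-1/75) = 4/225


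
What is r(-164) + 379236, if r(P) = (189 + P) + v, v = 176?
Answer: 379437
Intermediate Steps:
r(P) = 365 + P (r(P) = (189 + P) + 176 = 365 + P)
r(-164) + 379236 = (365 - 164) + 379236 = 201 + 379236 = 379437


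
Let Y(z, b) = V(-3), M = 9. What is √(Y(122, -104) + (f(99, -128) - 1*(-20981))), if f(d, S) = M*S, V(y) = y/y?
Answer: √19830 ≈ 140.82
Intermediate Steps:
V(y) = 1
Y(z, b) = 1
f(d, S) = 9*S
√(Y(122, -104) + (f(99, -128) - 1*(-20981))) = √(1 + (9*(-128) - 1*(-20981))) = √(1 + (-1152 + 20981)) = √(1 + 19829) = √19830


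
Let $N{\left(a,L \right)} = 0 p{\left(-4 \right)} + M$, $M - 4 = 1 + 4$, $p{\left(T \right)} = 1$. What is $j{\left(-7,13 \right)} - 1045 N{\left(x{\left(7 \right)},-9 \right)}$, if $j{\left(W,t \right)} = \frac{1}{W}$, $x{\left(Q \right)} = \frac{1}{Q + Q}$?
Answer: $- \frac{65836}{7} \approx -9405.1$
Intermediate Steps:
$M = 9$ ($M = 4 + \left(1 + 4\right) = 4 + 5 = 9$)
$x{\left(Q \right)} = \frac{1}{2 Q}$
$N{\left(a,L \right)} = 9$ ($N{\left(a,L \right)} = 0 \cdot 1 + 9 = 0 + 9 = 9$)
$j{\left(-7,13 \right)} - 1045 N{\left(x{\left(7 \right)},-9 \right)} = \frac{1}{-7} - 9405 = - \frac{1}{7} - 9405 = - \frac{65836}{7}$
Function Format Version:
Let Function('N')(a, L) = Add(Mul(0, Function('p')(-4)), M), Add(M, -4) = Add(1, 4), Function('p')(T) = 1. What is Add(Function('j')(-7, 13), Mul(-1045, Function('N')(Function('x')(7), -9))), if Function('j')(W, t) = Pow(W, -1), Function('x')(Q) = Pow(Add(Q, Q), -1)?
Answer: Rational(-65836, 7) ≈ -9405.1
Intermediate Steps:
M = 9 (M = Add(4, Add(1, 4)) = Add(4, 5) = 9)
Function('x')(Q) = Mul(Rational(1, 2), Pow(Q, -1)) (Function('x')(Q) = Pow(Mul(2, Q), -1) = Mul(Rational(1, 2), Pow(Q, -1)))
Function('N')(a, L) = 9 (Function('N')(a, L) = Add(Mul(0, 1), 9) = Add(0, 9) = 9)
Add(Function('j')(-7, 13), Mul(-1045, Function('N')(Function('x')(7), -9))) = Add(Pow(-7, -1), Mul(-1045, 9)) = Add(Rational(-1, 7), -9405) = Rational(-65836, 7)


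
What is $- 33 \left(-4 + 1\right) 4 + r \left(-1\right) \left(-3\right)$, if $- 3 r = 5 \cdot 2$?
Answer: $386$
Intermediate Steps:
$r = - \frac{10}{3}$ ($r = - \frac{5 \cdot 2}{3} = \left(- \frac{1}{3}\right) 10 = - \frac{10}{3} \approx -3.3333$)
$- 33 \left(-4 + 1\right) 4 + r \left(-1\right) \left(-3\right) = - 33 \left(-4 + 1\right) 4 + \left(- \frac{10}{3}\right) \left(-1\right) \left(-3\right) = - 33 \left(\left(-3\right) 4\right) + \frac{10}{3} \left(-3\right) = \left(-33\right) \left(-12\right) - 10 = 396 - 10 = 386$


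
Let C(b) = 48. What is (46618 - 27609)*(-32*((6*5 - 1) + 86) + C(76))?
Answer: -69040688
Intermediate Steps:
(46618 - 27609)*(-32*((6*5 - 1) + 86) + C(76)) = (46618 - 27609)*(-32*((6*5 - 1) + 86) + 48) = 19009*(-32*((30 - 1) + 86) + 48) = 19009*(-32*(29 + 86) + 48) = 19009*(-32*115 + 48) = 19009*(-3680 + 48) = 19009*(-3632) = -69040688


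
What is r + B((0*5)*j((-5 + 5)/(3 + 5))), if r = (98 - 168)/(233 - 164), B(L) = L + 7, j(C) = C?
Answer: 413/69 ≈ 5.9855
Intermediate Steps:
B(L) = 7 + L
r = -70/69 ≈ -1.0145
r + B((0*5)*j((-5 + 5)/(3 + 5))) = -70/69 + (7 + (0*5)*((-5 + 5)/(3 + 5))) = -70/69 + (7 + 0*(0/8)) = -70/69 + (7 + 0*(0*(⅛))) = -70/69 + (7 + 0*0) = -70/69 + (7 + 0) = -70/69 + 7 = 413/69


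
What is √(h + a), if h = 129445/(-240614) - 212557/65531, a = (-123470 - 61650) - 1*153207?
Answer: I*√84115666127969310612619974/15767676034 ≈ 581.66*I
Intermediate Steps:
a = -338327 (a = -185120 - 153207 = -338327)
h = -59626850293/15767676034 (h = 129445*(-1/240614) - 212557*1/65531 = -129445/240614 - 212557/65531 = -59626850293/15767676034 ≈ -3.7816)
√(h + a) = √(-59626850293/15767676034 - 338327) = √(-5334690156405411/15767676034) = I*√84115666127969310612619974/15767676034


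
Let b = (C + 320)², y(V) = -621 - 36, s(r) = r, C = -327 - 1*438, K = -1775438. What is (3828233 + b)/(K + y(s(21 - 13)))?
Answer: -4026258/1776095 ≈ -2.2669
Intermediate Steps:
C = -765 (C = -327 - 438 = -765)
y(V) = -657
b = 198025 (b = (-765 + 320)² = (-445)² = 198025)
(3828233 + b)/(K + y(s(21 - 13))) = (3828233 + 198025)/(-1775438 - 657) = 4026258/(-1776095) = 4026258*(-1/1776095) = -4026258/1776095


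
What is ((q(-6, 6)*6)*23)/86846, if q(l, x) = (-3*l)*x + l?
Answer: 7038/43423 ≈ 0.16208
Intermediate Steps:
q(l, x) = l - 3*l*x (q(l, x) = -3*l*x + l = l - 3*l*x)
((q(-6, 6)*6)*23)/86846 = ((-6*(1 - 3*6)*6)*23)/86846 = ((-6*(1 - 18)*6)*23)*(1/86846) = ((-6*(-17)*6)*23)*(1/86846) = ((102*6)*23)*(1/86846) = (612*23)*(1/86846) = 14076*(1/86846) = 7038/43423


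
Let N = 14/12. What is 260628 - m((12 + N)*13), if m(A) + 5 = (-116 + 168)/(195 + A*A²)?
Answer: 21717721943159/83326831 ≈ 2.6063e+5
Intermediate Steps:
N = 7/6 (N = 14*(1/12) = 7/6 ≈ 1.1667)
m(A) = -5 + 52/(195 + A³) (m(A) = -5 + (-116 + 168)/(195 + A*A²) = -5 + 52/(195 + A³))
260628 - m((12 + N)*13) = 260628 - (-923 - 5*2197*(12 + 7/6)³)/(195 + ((12 + 7/6)*13)³) = 260628 - (-923 - 5*((79/6)*13)³)/(195 + ((79/6)*13)³) = 260628 - (-923 - 5*(1027/6)³)/(195 + (1027/6)³) = 260628 - (-923 - 5*1083206683/216)/(195 + 1083206683/216) = 260628 - (-923 - 5416033415/216)/1083248803/216 = 260628 - 216*(-5416232783)/(1083248803*216) = 260628 - 1*(-416633291/83326831) = 260628 + 416633291/83326831 = 21717721943159/83326831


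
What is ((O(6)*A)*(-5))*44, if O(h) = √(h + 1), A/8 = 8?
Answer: -14080*√7 ≈ -37252.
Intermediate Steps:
A = 64 (A = 8*8 = 64)
O(h) = √(1 + h)
((O(6)*A)*(-5))*44 = ((√(1 + 6)*64)*(-5))*44 = ((√7*64)*(-5))*44 = ((64*√7)*(-5))*44 = -320*√7*44 = -14080*√7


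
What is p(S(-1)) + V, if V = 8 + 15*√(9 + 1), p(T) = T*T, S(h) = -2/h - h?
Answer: 17 + 15*√10 ≈ 64.434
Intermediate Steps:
S(h) = -h - 2/h
p(T) = T²
V = 8 + 15*√10 ≈ 55.434
p(S(-1)) + V = (-1*(-1) - 2/(-1))² + (8 + 15*√10) = (1 - 2*(-1))² + (8 + 15*√10) = (1 + 2)² + (8 + 15*√10) = 3² + (8 + 15*√10) = 9 + (8 + 15*√10) = 17 + 15*√10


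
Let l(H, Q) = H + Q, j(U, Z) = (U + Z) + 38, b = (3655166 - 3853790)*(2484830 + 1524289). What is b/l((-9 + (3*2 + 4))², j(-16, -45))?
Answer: 398153626128/11 ≈ 3.6196e+10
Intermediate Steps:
b = -796307252256 (b = -198624*4009119 = -796307252256)
j(U, Z) = 38 + U + Z
b/l((-9 + (3*2 + 4))², j(-16, -45)) = -796307252256/((-9 + (3*2 + 4))² + (38 - 16 - 45)) = -796307252256/((-9 + (6 + 4))² - 23) = -796307252256/((-9 + 10)² - 23) = -796307252256/(1² - 23) = -796307252256/(1 - 23) = -796307252256/(-22) = -796307252256*(-1/22) = 398153626128/11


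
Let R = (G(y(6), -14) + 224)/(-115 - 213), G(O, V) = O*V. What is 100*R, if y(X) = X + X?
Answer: -700/41 ≈ -17.073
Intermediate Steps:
y(X) = 2*X
R = -7/41 (R = ((2*6)*(-14) + 224)/(-115 - 213) = (12*(-14) + 224)/(-328) = (-168 + 224)*(-1/328) = 56*(-1/328) = -7/41 ≈ -0.17073)
100*R = 100*(-7/41) = -700/41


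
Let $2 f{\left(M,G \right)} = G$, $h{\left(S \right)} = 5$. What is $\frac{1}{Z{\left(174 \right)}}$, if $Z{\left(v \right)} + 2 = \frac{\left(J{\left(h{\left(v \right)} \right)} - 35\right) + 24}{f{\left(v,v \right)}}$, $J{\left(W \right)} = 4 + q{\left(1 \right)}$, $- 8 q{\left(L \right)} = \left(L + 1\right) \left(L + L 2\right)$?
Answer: $- \frac{348}{727} \approx -0.47868$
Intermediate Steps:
$f{\left(M,G \right)} = \frac{G}{2}$
$q{\left(L \right)} = - \frac{3 L \left(1 + L\right)}{8}$ ($q{\left(L \right)} = - \frac{\left(L + 1\right) \left(L + L 2\right)}{8} = - \frac{\left(1 + L\right) \left(L + 2 L\right)}{8} = - \frac{\left(1 + L\right) 3 L}{8} = - \frac{3 L \left(1 + L\right)}{8}$)
$J{\left(W \right)} = \frac{13}{4}$ ($J{\left(W \right)} = 4 - \frac{3 \left(1 + 1\right)}{8} = 4 - \frac{3}{8} \cdot 2 = 4 - \frac{3}{4} = \frac{13}{4}$)
$Z{\left(v \right)} = -2 - \frac{31}{2 v}$ ($Z{\left(v \right)} = -2 + \frac{\left(\frac{13}{4} - 35\right) + 24}{\frac{1}{2} v} = -2 + \left(- \frac{127}{4} + 24\right) \frac{2}{v} = -2 - \frac{31 \frac{2}{v}}{4} = -2 - \frac{31}{2 v}$)
$\frac{1}{Z{\left(174 \right)}} = \frac{1}{-2 - \frac{31}{2 \cdot 174}} = \frac{1}{-2 - \frac{31}{348}} = \frac{1}{- \frac{727}{348}} = - \frac{348}{727}$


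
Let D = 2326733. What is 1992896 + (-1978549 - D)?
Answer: -2312386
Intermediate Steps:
1992896 + (-1978549 - D) = 1992896 + (-1978549 - 1*2326733) = 1992896 + (-1978549 - 2326733) = 1992896 - 4305282 = -2312386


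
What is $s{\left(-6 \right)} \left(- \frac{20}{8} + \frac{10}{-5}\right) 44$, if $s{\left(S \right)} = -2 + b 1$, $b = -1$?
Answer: $594$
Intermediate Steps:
$s{\left(S \right)} = -3$ ($s{\left(S \right)} = -2 - 1 = -3$)
$s{\left(-6 \right)} \left(- \frac{20}{8} + \frac{10}{-5}\right) 44 = - 3 \left(- \frac{20}{8} + \frac{10}{-5}\right) 44 = - 3 \left(\left(-20\right) \frac{1}{8} + 10 \left(- \frac{1}{5}\right)\right) 44 = - 3 \left(- \frac{5}{2} - 2\right) 44 = \left(-3\right) \left(- \frac{9}{2}\right) 44 = \frac{27}{2} \cdot 44 = 594$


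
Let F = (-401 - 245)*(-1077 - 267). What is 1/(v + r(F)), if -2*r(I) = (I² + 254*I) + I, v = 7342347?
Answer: -1/377009813301 ≈ -2.6525e-12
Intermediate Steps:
F = 868224 (F = -646*(-1344) = 868224)
r(I) = -255*I/2 - I²/2 (r(I) = -((I² + 254*I) + I)/2 = -(I² + 255*I)/2 = -255*I/2 - I²/2)
1/(v + r(F)) = 1/(7342347 - ½*868224*(255 + 868224)) = 1/(7342347 - ½*868224*868479) = 1/(7342347 - 377017155648) = 1/(-377009813301) = -1/377009813301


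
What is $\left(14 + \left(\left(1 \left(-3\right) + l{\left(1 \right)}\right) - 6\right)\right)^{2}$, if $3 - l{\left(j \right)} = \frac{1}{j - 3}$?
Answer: $\frac{289}{4} \approx 72.25$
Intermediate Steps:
$l{\left(j \right)} = 3 - \frac{1}{-3 + j}$ ($l{\left(j \right)} = 3 - \frac{1}{j - 3} = 3 - \frac{1}{-3 + j}$)
$\left(14 + \left(\left(1 \left(-3\right) + l{\left(1 \right)}\right) - 6\right)\right)^{2} = \left(14 - \left(9 - \frac{-10 + 3 \cdot 1}{-3 + 1}\right)\right)^{2} = \left(14 - \left(9 - \frac{-10 + 3}{-2}\right)\right)^{2} = \left(14 - \frac{11}{2}\right)^{2} = \left(\frac{17}{2}\right)^{2} = \frac{289}{4}$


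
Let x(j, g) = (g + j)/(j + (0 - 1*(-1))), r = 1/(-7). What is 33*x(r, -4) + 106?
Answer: -107/2 ≈ -53.500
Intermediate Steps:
r = -⅐ ≈ -0.14286
x(j, g) = (g + j)/(1 + j) (x(j, g) = (g + j)/(j + (0 + 1)) = (g + j)/(j + 1) = (g + j)/(1 + j))
33*x(r, -4) + 106 = 33*((-4 - ⅐)/(1 - ⅐)) + 106 = 33*(-29/7/(6/7)) + 106 = 33*((7/6)*(-29/7)) + 106 = 33*(-29/6) + 106 = -319/2 + 106 = -107/2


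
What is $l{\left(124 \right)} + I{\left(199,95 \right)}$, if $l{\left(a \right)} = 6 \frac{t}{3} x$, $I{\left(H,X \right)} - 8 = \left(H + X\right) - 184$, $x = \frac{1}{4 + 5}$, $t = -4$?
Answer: $\frac{1054}{9} \approx 117.11$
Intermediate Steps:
$x = \frac{1}{9} \approx 0.11111$
$I{\left(H,X \right)} = -176 + H + X$ ($I{\left(H,X \right)} = 8 - \left(184 - H - X\right) = 8 + \left(-184 + H + X\right) = -176 + H + X$)
$l{\left(a \right)} = - \frac{8}{9}$ ($l{\left(a \right)} = 6 \left(- \frac{4}{3}\right) \frac{1}{9} = \left(-8\right) \frac{1}{9} = - \frac{8}{9}$)
$l{\left(124 \right)} + I{\left(199,95 \right)} = - \frac{8}{9} + \left(-176 + 199 + 95\right) = - \frac{8}{9} + 118 = \frac{1054}{9}$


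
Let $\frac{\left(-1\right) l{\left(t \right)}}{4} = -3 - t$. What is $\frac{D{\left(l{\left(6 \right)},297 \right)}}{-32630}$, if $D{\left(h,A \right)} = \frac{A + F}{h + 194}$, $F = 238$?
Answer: $- \frac{107}{1500980} \approx -7.1287 \cdot 10^{-5}$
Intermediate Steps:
$l{\left(t \right)} = 12 + 4 t$ ($l{\left(t \right)} = - 4 \left(-3 - t\right) = 12 + 4 t$)
$D{\left(h,A \right)} = \frac{238 + A}{194 + h}$ ($D{\left(h,A \right)} = \frac{A + 238}{h + 194} = \frac{238 + A}{194 + h}$)
$\frac{D{\left(l{\left(6 \right)},297 \right)}}{-32630} = \frac{\frac{1}{194 + \left(12 + 4 \cdot 6\right)} \left(238 + 297\right)}{-32630} = \frac{1}{194 + \left(12 + 24\right)} 535 \left(- \frac{1}{32630}\right) = \frac{1}{194 + 36} \cdot 535 \left(- \frac{1}{32630}\right) = \frac{1}{230} \cdot 535 \left(- \frac{1}{32630}\right) = \frac{107}{46} \left(- \frac{1}{32630}\right) = - \frac{107}{1500980}$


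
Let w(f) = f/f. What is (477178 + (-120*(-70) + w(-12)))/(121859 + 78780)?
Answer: 485579/200639 ≈ 2.4202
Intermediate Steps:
w(f) = 1
(477178 + (-120*(-70) + w(-12)))/(121859 + 78780) = (477178 + (-120*(-70) + 1))/(121859 + 78780) = (477178 + (8400 + 1))/200639 = (477178 + 8401)*(1/200639) = 485579*(1/200639) = 485579/200639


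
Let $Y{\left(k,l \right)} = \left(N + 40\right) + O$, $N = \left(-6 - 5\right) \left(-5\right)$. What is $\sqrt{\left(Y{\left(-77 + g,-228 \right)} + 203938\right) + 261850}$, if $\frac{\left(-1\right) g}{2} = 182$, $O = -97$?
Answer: $3 \sqrt{51754} \approx 682.49$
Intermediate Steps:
$N = 55$ ($N = \left(-11\right) \left(-5\right) = 55$)
$g = -364$ ($g = \left(-2\right) 182 = -364$)
$Y{\left(k,l \right)} = -2$ ($Y{\left(k,l \right)} = \left(55 + 40\right) - 97 = 95 - 97 = -2$)
$\sqrt{\left(Y{\left(-77 + g,-228 \right)} + 203938\right) + 261850} = \sqrt{\left(-2 + 203938\right) + 261850} = \sqrt{203936 + 261850} = \sqrt{465786} = 3 \sqrt{51754}$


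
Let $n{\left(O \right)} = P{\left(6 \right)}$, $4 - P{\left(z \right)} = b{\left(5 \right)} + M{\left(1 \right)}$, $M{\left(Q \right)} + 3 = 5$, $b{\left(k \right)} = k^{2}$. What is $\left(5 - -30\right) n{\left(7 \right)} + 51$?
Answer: $-754$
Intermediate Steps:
$M{\left(Q \right)} = 2$ ($M{\left(Q \right)} = -3 + 5 = 2$)
$P{\left(z \right)} = -23$ ($P{\left(z \right)} = 4 - \left(5^{2} + 2\right) = 4 - \left(25 + 2\right) = 4 - 27 = -23$)
$n{\left(O \right)} = -23$
$\left(5 - -30\right) n{\left(7 \right)} + 51 = \left(5 - -30\right) \left(-23\right) + 51 = \left(5 + 30\right) \left(-23\right) + 51 = 35 \left(-23\right) + 51 = -805 + 51 = -754$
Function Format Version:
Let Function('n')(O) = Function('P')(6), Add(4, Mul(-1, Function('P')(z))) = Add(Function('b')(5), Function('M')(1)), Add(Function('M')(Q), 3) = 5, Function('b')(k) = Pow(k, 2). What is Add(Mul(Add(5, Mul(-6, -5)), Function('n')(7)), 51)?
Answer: -754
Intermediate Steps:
Function('M')(Q) = 2 (Function('M')(Q) = Add(-3, 5) = 2)
Function('P')(z) = -23 (Function('P')(z) = Add(4, Mul(-1, Add(Pow(5, 2), 2))) = Add(4, Mul(-1, Add(25, 2))) = Add(4, Mul(-1, 27)) = Add(4, -27) = -23)
Function('n')(O) = -23
Add(Mul(Add(5, Mul(-6, -5)), Function('n')(7)), 51) = Add(Mul(Add(5, Mul(-6, -5)), -23), 51) = Add(Mul(Add(5, 30), -23), 51) = Add(Mul(35, -23), 51) = Add(-805, 51) = -754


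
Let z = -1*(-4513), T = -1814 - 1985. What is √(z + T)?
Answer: √714 ≈ 26.721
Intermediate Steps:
T = -3799
z = 4513
√(z + T) = √(4513 - 3799) = √714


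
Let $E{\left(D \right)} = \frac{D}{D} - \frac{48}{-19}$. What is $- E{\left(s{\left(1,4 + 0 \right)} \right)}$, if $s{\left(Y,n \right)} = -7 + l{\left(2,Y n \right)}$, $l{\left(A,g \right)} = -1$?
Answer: $- \frac{67}{19} \approx -3.5263$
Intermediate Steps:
$s{\left(Y,n \right)} = -8$ ($s{\left(Y,n \right)} = -7 - 1 = -8$)
$E{\left(D \right)} = \frac{67}{19}$ ($E{\left(D \right)} = 1 - - \frac{48}{19} = 1 + \frac{48}{19} = \frac{67}{19}$)
$- E{\left(s{\left(1,4 + 0 \right)} \right)} = \left(-1\right) \frac{67}{19} = - \frac{67}{19}$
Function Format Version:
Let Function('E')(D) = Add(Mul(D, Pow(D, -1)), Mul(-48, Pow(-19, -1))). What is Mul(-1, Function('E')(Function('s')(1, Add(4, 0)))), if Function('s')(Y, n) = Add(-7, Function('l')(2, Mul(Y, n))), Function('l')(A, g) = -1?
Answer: Rational(-67, 19) ≈ -3.5263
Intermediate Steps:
Function('s')(Y, n) = -8 (Function('s')(Y, n) = Add(-7, -1) = -8)
Function('E')(D) = Rational(67, 19) (Function('E')(D) = Add(1, Mul(-48, Rational(-1, 19))) = Add(1, Rational(48, 19)) = Rational(67, 19))
Mul(-1, Function('E')(Function('s')(1, Add(4, 0)))) = Mul(-1, Rational(67, 19)) = Rational(-67, 19)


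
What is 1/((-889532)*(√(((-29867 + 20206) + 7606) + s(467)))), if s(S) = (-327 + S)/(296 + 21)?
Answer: I*√206460515/579347743940 ≈ 2.4802e-8*I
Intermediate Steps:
s(S) = -327/317 + S/317 (s(S) = (-327 + S)/317 = (-327 + S)*(1/317) = -327/317 + S/317)
1/((-889532)*(√(((-29867 + 20206) + 7606) + s(467)))) = 1/((-889532)*(√(((-29867 + 20206) + 7606) + (-327/317 + (1/317)*467)))) = -1/(889532*√((-9661 + 7606) + (-327/317 + 467/317))) = -1/(889532*√(-2055 + 140/317)) = -(-I*√206460515/651295)/889532 = -(-1)*I*√206460515/579347743940 = I*√206460515/579347743940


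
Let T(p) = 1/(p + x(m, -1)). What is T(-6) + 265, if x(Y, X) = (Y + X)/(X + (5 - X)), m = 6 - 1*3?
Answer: 7415/28 ≈ 264.82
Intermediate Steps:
m = 3 (m = 6 - 3 = 3)
x(Y, X) = X/5 + Y/5 (x(Y, X) = (X + Y)/5 = (X + Y)*(1/5) = X/5 + Y/5)
T(p) = 1/(2/5 + p) (T(p) = 1/(p + ((1/5)*(-1) + (1/5)*3)) = 1/(p + (-1/5 + 3/5)) = 1/(p + 2/5) = 1/(2/5 + p))
T(-6) + 265 = 5/(2 + 5*(-6)) + 265 = 5/(2 - 30) + 265 = 5/(-28) + 265 = 5*(-1/28) + 265 = -5/28 + 265 = 7415/28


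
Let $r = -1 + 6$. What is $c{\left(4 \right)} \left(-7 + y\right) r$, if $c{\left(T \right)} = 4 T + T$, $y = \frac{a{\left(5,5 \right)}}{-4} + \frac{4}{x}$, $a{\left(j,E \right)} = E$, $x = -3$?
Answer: $- \frac{2875}{3} \approx -958.33$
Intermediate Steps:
$y = - \frac{31}{12}$ ($y = \frac{5}{-4} + \frac{4}{-3} = 5 \left(- \frac{1}{4}\right) + 4 \left(- \frac{1}{3}\right) = - \frac{5}{4} - \frac{4}{3} = - \frac{31}{12} \approx -2.5833$)
$c{\left(T \right)} = 5 T$
$r = 5$
$c{\left(4 \right)} \left(-7 + y\right) r = 5 \cdot 4 \left(-7 - \frac{31}{12}\right) 5 = 20 \left(\left(- \frac{115}{12}\right) 5\right) = 20 \left(- \frac{575}{12}\right) = - \frac{2875}{3}$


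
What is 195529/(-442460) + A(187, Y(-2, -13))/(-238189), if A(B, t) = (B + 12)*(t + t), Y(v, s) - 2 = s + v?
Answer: -44283568941/105389104940 ≈ -0.42019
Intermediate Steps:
Y(v, s) = 2 + s + v (Y(v, s) = 2 + (s + v) = 2 + s + v)
A(B, t) = 2*t*(12 + B) (A(B, t) = (12 + B)*(2*t) = 2*t*(12 + B))
195529/(-442460) + A(187, Y(-2, -13))/(-238189) = 195529/(-442460) + (2*(2 - 13 - 2)*(12 + 187))/(-238189) = 195529*(-1/442460) + (2*(-13)*199)*(-1/238189) = -195529/442460 - 5174*(-1/238189) = -195529/442460 + 5174/238189 = -44283568941/105389104940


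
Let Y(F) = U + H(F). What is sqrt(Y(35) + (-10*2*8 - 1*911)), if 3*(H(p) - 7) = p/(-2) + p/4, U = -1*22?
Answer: I*sqrt(39201)/6 ≈ 32.999*I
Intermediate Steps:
U = -22
H(p) = 7 - p/12 (H(p) = 7 + (p/(-2) + p/4)/3 = 7 + (p*(-1/2) + p*(1/4))/3 = 7 + (-p/2 + p/4)/3 = 7 + (-p/4)/3 = 7 - p/12)
Y(F) = -15 - F/12 (Y(F) = -22 + (7 - F/12) = -15 - F/12)
sqrt(Y(35) + (-10*2*8 - 1*911)) = sqrt((-15 - 1/12*35) + (-10*2*8 - 1*911)) = sqrt((-15 - 35/12) + (-20*8 - 911)) = sqrt(-215/12 + (-160 - 911)) = sqrt(-215/12 - 1071) = sqrt(-13067/12) = I*sqrt(39201)/6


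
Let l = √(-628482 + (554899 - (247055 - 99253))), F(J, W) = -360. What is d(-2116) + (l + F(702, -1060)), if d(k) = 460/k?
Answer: -8285/23 + I*√221385 ≈ -360.22 + 470.52*I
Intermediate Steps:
l = I*√221385 (l = √(-628482 + (554899 - 1*147802)) = √(-628482 + (554899 - 147802)) = √(-628482 + 407097) = √(-221385) = I*√221385 ≈ 470.52*I)
d(-2116) + (l + F(702, -1060)) = 460/(-2116) + (I*√221385 - 360) = 460*(-1/2116) + (-360 + I*√221385) = -5/23 + (-360 + I*√221385) = -8285/23 + I*√221385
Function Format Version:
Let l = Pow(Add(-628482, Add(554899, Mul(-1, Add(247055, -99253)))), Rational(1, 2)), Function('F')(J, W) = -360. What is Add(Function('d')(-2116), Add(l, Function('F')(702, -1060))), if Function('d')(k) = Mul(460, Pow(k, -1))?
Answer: Add(Rational(-8285, 23), Mul(I, Pow(221385, Rational(1, 2)))) ≈ Add(-360.22, Mul(470.52, I))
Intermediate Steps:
l = Mul(I, Pow(221385, Rational(1, 2))) (l = Pow(Add(-628482, Add(554899, Mul(-1, 147802))), Rational(1, 2)) = Pow(Add(-628482, Add(554899, -147802)), Rational(1, 2)) = Pow(Add(-628482, 407097), Rational(1, 2)) = Pow(-221385, Rational(1, 2)) = Mul(I, Pow(221385, Rational(1, 2))) ≈ Mul(470.52, I))
Add(Function('d')(-2116), Add(l, Function('F')(702, -1060))) = Add(Mul(460, Pow(-2116, -1)), Add(Mul(I, Pow(221385, Rational(1, 2))), -360)) = Add(Mul(460, Rational(-1, 2116)), Add(-360, Mul(I, Pow(221385, Rational(1, 2))))) = Add(Rational(-5, 23), Add(-360, Mul(I, Pow(221385, Rational(1, 2))))) = Add(Rational(-8285, 23), Mul(I, Pow(221385, Rational(1, 2))))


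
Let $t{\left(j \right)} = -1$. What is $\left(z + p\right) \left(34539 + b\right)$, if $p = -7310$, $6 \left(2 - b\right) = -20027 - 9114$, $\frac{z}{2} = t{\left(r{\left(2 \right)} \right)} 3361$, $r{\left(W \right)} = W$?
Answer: $- \frac{1658491192}{3} \approx -5.5283 \cdot 10^{8}$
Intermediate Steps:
$z = -6722$ ($z = 2 \left(\left(-1\right) 3361\right) = 2 \left(-3361\right) = -6722$)
$b = \frac{29153}{6}$ ($b = 2 - \frac{-20027 - 9114}{6} = 2 - - \frac{29141}{6} = 2 + \frac{29141}{6} = \frac{29153}{6} \approx 4858.8$)
$\left(z + p\right) \left(34539 + b\right) = \left(-6722 - 7310\right) \left(34539 + \frac{29153}{6}\right) = \left(-14032\right) \frac{236387}{6} = - \frac{1658491192}{3}$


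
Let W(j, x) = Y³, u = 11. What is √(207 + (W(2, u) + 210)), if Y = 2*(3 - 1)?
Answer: √481 ≈ 21.932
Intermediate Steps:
Y = 4 (Y = 2*2 = 4)
W(j, x) = 64 (W(j, x) = 4³ = 64)
√(207 + (W(2, u) + 210)) = √(207 + (64 + 210)) = √(207 + 274) = √481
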